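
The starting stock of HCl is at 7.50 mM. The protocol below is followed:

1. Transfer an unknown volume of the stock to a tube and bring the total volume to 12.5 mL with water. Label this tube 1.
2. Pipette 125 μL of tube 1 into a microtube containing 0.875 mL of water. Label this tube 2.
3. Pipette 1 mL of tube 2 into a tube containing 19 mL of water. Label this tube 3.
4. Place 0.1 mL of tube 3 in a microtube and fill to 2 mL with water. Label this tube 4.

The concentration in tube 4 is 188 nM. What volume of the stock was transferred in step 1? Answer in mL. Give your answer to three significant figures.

Step 1: v brought to 12.5 mL → factor = 12.5 mL/v
Step 2: 125 μL + 0.875 mL = 1000 μL total → factor 1000/125 = 8
Step 3: 1 mL + 19 mL = 20 mL total → factor 20/1 = 20
Step 4: 0.1 mL brought to 2 mL → factor 2/0.1 = 20
Product of known-step factors = 3200
Overall factor = 7.50 mM / (188 nM) = 39894
Step-1 factor = 39894 / 3200 = 12.467
v = 12.5 mL / 12.467 = 1.00 mL

1.00 mL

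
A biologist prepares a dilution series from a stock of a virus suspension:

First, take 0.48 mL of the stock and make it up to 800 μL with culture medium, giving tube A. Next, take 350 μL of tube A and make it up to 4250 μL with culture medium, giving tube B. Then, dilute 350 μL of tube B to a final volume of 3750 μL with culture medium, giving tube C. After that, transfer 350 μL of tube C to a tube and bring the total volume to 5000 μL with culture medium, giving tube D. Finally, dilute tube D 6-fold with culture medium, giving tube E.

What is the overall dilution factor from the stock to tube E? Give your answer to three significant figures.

Step 1: 0.48 mL brought to 800 μL → factor 0.8/0.48 = 1.6667
Step 2: 350 μL brought to 4250 μL → factor 4250/350 = 12.143
Step 3: 350 μL brought to 3750 μL → factor 3750/350 = 10.714
Step 4: 350 μL brought to 5000 μL → factor 5000/350 = 14.286
Step 5: 6-fold → factor 6
Overall dilution factor = 1.6667 × 12.143 × 10.714 × 14.286 × 6 = 18586

1.86 × 10^4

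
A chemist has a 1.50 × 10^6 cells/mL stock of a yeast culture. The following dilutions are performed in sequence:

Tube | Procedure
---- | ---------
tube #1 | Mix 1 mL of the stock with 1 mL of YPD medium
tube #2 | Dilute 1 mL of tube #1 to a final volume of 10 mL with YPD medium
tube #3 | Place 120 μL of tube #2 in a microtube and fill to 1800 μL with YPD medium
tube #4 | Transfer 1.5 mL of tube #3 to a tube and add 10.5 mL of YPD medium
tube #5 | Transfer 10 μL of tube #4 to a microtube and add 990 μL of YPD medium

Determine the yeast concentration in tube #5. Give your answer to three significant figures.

Step 1: 1 mL + 1 mL = 2 mL total → factor 2/1 = 2
Step 2: 1 mL brought to 10 mL → factor 10/1 = 10
Step 3: 120 μL brought to 1800 μL → factor 1800/120 = 15
Step 4: 1.5 mL + 10.5 mL = 12 mL total → factor 12/1.5 = 8
Step 5: 10 μL + 990 μL = 1000 μL total → factor 1000/10 = 100
Overall dilution factor = 2 × 10 × 15 × 8 × 100 = 2.4 × 10^5
Final = 1.50 × 10^6 cells/mL / 2.4 × 10^5 = 6.25 cells/mL

6.25 cells/mL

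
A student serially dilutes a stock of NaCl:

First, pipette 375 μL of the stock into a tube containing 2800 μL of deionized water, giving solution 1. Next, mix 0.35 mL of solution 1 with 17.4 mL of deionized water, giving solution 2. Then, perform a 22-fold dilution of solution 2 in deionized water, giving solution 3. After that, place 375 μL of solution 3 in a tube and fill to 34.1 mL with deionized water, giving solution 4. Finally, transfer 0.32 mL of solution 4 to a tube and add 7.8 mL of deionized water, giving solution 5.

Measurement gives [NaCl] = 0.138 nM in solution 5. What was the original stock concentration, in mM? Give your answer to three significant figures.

Step 1: 375 μL + 2800 μL = 3175 μL total → factor 3175/375 = 8.4667
Step 2: 0.35 mL + 17.4 mL = 17.75 mL total → factor 17.75/0.35 = 50.714
Step 3: 22-fold → factor 22
Step 4: 375 μL brought to 34.1 mL → factor 34100/375 = 90.933
Step 5: 0.32 mL + 7.8 mL = 8.12 mL total → factor 8.12/0.32 = 25.375
Overall dilution factor = 8.4667 × 50.714 × 22 × 90.933 × 25.375 = 2.1797 × 10^7
Stock = 0.138 nM × 2.1797 × 10^7 = 3.008 × 10^6 nM = 3.01 mM

3.01 mM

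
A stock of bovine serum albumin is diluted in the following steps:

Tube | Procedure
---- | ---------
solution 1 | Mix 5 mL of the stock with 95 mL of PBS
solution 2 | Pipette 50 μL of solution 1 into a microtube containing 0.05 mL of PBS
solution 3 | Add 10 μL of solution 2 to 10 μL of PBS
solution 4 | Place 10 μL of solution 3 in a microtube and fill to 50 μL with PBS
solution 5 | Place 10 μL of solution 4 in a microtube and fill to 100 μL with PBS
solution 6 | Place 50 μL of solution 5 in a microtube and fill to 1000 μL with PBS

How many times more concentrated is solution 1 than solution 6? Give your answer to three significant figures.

4.00 × 10^3

Step 1: 5 mL + 95 mL = 100 mL total → factor 100/5 = 20
Step 2: 50 μL + 0.05 mL = 100 μL total → factor 100/50 = 2
Step 3: 10 μL + 10 μL = 20 μL total → factor 20/10 = 2
Step 4: 10 μL brought to 50 μL → factor 50/10 = 5
Step 5: 10 μL brought to 100 μL → factor 100/10 = 10
Step 6: 50 μL brought to 1000 μL → factor 1000/50 = 20
Dilution factor to solution 1 = 20; to solution 6 = 80000
[solution 1]/[solution 6] = (factor to solution 6)/(factor to solution 1) = 80000/20 = 4.00 × 10^3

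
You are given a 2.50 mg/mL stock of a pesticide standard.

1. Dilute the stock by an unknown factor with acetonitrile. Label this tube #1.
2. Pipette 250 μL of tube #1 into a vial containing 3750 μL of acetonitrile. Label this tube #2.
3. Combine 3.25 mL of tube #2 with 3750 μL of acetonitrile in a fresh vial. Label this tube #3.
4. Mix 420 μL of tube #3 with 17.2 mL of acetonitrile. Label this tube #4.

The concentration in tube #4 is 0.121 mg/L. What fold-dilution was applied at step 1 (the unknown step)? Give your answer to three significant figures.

14.3-fold

Step 1: unknown factor x
Step 2: 250 μL + 3750 μL = 4000 μL total → factor 4000/250 = 16
Step 3: 3.25 mL + 3750 μL = 7 mL total → factor 7/3.25 = 2.1538
Step 4: 420 μL + 17.2 mL = 17620 μL total → factor 17620/420 = 41.952
Product of known-step factors = 1445.7
Overall factor = 2.50 mg/mL / (0.121 mg/L) = 20661
x = 20661 / 1445.7 = 14.3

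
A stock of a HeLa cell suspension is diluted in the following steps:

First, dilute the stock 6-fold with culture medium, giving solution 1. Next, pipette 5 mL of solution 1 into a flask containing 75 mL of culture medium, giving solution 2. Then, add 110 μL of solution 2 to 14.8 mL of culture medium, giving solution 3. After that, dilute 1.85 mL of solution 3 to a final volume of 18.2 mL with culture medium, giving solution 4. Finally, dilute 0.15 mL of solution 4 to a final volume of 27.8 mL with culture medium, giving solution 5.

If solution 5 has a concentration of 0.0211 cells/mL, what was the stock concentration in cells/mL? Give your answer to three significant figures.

5.01 × 10^5 cells/mL

Step 1: 6-fold → factor 6
Step 2: 5 mL + 75 mL = 80 mL total → factor 80/5 = 16
Step 3: 110 μL + 14.8 mL = 14910 μL total → factor 14910/110 = 135.55
Step 4: 1.85 mL brought to 18.2 mL → factor 18.2/1.85 = 9.8378
Step 5: 0.15 mL brought to 27.8 mL → factor 27.8/0.15 = 185.33
Overall dilution factor = 6 × 16 × 135.55 × 9.8378 × 185.33 = 2.3725 × 10^7
Stock = 0.0211 cells/mL × 2.3725 × 10^7 = 5.01 × 10^5 cells/mL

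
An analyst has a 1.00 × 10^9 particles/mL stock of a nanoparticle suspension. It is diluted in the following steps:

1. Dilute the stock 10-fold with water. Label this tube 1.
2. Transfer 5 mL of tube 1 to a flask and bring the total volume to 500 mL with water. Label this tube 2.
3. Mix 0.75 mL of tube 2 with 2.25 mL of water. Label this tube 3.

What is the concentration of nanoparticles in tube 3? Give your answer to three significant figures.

2.50 × 10^5 particles/mL

Step 1: 10-fold → factor 10
Step 2: 5 mL brought to 500 mL → factor 500/5 = 100
Step 3: 0.75 mL + 2.25 mL = 3 mL total → factor 3/0.75 = 4
Overall dilution factor = 10 × 100 × 4 = 4000
Final = 1.00 × 10^9 particles/mL / 4000 = 2.50 × 10^5 particles/mL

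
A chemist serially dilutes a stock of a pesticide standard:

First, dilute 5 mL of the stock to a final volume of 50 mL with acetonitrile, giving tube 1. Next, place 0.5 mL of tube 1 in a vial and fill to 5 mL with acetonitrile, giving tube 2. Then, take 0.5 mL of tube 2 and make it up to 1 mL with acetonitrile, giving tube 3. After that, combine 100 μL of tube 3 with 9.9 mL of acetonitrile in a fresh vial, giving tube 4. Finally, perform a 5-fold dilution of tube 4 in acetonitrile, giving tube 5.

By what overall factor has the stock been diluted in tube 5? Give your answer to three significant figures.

Step 1: 5 mL brought to 50 mL → factor 50/5 = 10
Step 2: 0.5 mL brought to 5 mL → factor 5/0.5 = 10
Step 3: 0.5 mL brought to 1 mL → factor 1/0.5 = 2
Step 4: 100 μL + 9.9 mL = 10000 μL total → factor 10000/100 = 100
Step 5: 5-fold → factor 5
Overall dilution factor = 10 × 10 × 2 × 100 × 5 = 1 × 10^5

1.00 × 10^5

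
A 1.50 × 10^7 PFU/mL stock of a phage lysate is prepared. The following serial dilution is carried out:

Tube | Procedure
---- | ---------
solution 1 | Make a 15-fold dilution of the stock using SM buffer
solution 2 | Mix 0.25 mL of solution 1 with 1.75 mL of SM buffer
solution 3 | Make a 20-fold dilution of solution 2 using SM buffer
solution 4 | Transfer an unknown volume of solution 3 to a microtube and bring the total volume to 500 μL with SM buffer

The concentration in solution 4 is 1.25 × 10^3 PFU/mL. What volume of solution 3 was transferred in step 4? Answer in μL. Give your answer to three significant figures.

100 μL

Step 1: 15-fold → factor 15
Step 2: 0.25 mL + 1.75 mL = 2 mL total → factor 2/0.25 = 8
Step 3: 20-fold → factor 20
Step 4: v brought to 500 μL → factor = 500 μL/v
Product of known-step factors = 2400
Overall factor = 1.50 × 10^7 PFU/mL / (1.25 × 10^3 PFU/mL) = 12000
Step-4 factor = 12000 / 2400 = 5
v = 500 μL / 5 = 100 μL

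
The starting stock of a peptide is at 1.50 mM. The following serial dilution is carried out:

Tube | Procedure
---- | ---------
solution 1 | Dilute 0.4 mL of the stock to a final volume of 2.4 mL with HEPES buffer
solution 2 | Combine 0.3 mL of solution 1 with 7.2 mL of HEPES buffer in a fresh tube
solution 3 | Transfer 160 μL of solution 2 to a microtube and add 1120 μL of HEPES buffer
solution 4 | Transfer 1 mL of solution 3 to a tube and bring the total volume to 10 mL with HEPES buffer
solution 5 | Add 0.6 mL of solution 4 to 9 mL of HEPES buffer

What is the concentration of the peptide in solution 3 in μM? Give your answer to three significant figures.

Step 1: 0.4 mL brought to 2.4 mL → factor 2.4/0.4 = 6
Step 2: 0.3 mL + 7.2 mL = 7.5 mL total → factor 7.5/0.3 = 25
Step 3: 160 μL + 1120 μL = 1280 μL total → factor 1280/160 = 8
Dilution factor through solution 3 = 6 × 25 × 8 = 1200
[solution 3] = 1.50 mM / 1200 = 0.001250 mM = 1.25 μM

1.25 μM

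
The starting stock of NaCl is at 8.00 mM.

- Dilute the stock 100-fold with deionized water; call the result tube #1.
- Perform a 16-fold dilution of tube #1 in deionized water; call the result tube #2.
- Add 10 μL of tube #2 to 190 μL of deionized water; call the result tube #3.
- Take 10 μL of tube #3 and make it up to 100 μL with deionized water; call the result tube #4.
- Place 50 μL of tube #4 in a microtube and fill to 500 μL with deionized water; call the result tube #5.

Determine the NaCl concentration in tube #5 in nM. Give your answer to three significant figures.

Step 1: 100-fold → factor 100
Step 2: 16-fold → factor 16
Step 3: 10 μL + 190 μL = 200 μL total → factor 200/10 = 20
Step 4: 10 μL brought to 100 μL → factor 100/10 = 10
Step 5: 50 μL brought to 500 μL → factor 500/50 = 10
Overall dilution factor = 100 × 16 × 20 × 10 × 10 = 3.2 × 10^6
Final = 8.00 mM / 3.2 × 10^6 = 2.500 × 10^-6 mM = 2.50 nM

2.50 nM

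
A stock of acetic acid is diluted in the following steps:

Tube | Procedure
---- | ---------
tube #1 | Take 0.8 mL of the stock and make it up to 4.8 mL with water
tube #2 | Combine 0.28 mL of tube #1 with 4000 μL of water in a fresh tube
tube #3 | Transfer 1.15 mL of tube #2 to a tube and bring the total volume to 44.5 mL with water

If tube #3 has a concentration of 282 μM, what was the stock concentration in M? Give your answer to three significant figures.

1.00 M

Step 1: 0.8 mL brought to 4.8 mL → factor 4.8/0.8 = 6
Step 2: 0.28 mL + 4000 μL = 4.28 mL total → factor 4.28/0.28 = 15.286
Step 3: 1.15 mL brought to 44.5 mL → factor 44.5/1.15 = 38.696
Overall dilution factor = 6 × 15.286 × 38.696 = 3548.9
Stock = 282 μM × 3548.9 = 1.001 × 10^6 μM = 1.00 M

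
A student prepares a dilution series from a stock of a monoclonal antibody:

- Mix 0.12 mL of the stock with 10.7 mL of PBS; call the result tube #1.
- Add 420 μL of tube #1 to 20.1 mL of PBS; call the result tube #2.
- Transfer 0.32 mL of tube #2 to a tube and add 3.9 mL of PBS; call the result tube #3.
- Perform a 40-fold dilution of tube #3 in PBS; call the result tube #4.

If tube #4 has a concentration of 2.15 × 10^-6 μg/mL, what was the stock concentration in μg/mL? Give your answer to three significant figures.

5.00 μg/mL

Step 1: 0.12 mL + 10.7 mL = 10.82 mL total → factor 10.82/0.12 = 90.167
Step 2: 420 μL + 20.1 mL = 20520 μL total → factor 20520/420 = 48.857
Step 3: 0.32 mL + 3.9 mL = 4.22 mL total → factor 4.22/0.32 = 13.188
Step 4: 40-fold → factor 40
Overall dilution factor = 90.167 × 48.857 × 13.188 × 40 = 2.3238 × 10^6
Stock = 2.15 × 10^-6 μg/mL × 2.3238 × 10^6 = 5.00 μg/mL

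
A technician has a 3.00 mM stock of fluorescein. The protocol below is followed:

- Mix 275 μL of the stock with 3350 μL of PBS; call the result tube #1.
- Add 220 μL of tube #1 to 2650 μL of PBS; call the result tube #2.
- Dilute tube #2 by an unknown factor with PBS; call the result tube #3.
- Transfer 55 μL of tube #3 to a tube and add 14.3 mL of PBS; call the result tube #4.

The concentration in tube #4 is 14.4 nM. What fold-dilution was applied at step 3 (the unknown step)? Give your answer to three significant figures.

Step 1: 275 μL + 3350 μL = 3625 μL total → factor 3625/275 = 13.182
Step 2: 220 μL + 2650 μL = 2870 μL total → factor 2870/220 = 13.045
Step 3: unknown factor x
Step 4: 55 μL + 14.3 mL = 14355 μL total → factor 14355/55 = 261
Product of known-step factors = 44882
Overall factor = 3.00 mM / (14.4 nM) = 2.0833 × 10^5
x = 2.0833 × 10^5 / 44882 = 4.64

4.64-fold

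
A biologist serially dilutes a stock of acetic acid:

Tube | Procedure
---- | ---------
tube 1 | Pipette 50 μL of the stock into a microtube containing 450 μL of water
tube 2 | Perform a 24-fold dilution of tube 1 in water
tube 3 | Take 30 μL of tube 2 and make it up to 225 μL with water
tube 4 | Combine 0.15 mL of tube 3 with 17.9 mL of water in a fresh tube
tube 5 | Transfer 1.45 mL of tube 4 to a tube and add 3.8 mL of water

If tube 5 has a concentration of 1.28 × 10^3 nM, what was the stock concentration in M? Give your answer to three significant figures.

1.00 M

Step 1: 50 μL + 450 μL = 500 μL total → factor 500/50 = 10
Step 2: 24-fold → factor 24
Step 3: 30 μL brought to 225 μL → factor 225/30 = 7.5
Step 4: 0.15 mL + 17.9 mL = 18.05 mL total → factor 18.05/0.15 = 120.33
Step 5: 1.45 mL + 3.8 mL = 5.25 mL total → factor 5.25/1.45 = 3.6207
Overall dilution factor = 10 × 24 × 7.5 × 120.33 × 3.6207 = 7.8424 × 10^5
Stock = 1.28 × 10^3 nM × 7.8424 × 10^5 = 1.004 × 10^9 nM = 1.00 M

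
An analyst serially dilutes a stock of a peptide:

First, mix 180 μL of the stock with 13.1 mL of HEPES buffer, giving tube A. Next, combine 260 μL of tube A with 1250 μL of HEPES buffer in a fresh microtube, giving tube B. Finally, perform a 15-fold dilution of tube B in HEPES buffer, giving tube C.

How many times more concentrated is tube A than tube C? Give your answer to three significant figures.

87.1

Step 1: 180 μL + 13.1 mL = 13280 μL total → factor 13280/180 = 73.778
Step 2: 260 μL + 1250 μL = 1510 μL total → factor 1510/260 = 5.8077
Step 3: 15-fold → factor 15
Dilution factor to tube A = 73.778; to tube C = 6427.2
[tube A]/[tube C] = (factor to tube C)/(factor to tube A) = 6427.2/73.778 = 87.1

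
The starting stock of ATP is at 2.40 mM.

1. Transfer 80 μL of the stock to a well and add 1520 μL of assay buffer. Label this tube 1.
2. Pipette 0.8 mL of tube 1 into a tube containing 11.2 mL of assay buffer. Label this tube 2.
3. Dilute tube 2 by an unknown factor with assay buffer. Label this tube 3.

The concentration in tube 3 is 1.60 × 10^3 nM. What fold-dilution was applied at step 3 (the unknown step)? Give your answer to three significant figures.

5.00-fold

Step 1: 80 μL + 1520 μL = 1600 μL total → factor 1600/80 = 20
Step 2: 0.8 mL + 11.2 mL = 12 mL total → factor 12/0.8 = 15
Step 3: unknown factor x
Product of known-step factors = 300
Overall factor = 2.40 mM / (1.60 × 10^3 nM) = 1500
x = 1500 / 300 = 5.00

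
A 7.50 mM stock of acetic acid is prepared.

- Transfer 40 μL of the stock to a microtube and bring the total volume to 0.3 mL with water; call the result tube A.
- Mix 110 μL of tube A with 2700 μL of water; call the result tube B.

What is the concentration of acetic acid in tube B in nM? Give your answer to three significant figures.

3.91 × 10^4 nM

Step 1: 40 μL brought to 0.3 mL → factor 300/40 = 7.5
Step 2: 110 μL + 2700 μL = 2810 μL total → factor 2810/110 = 25.545
Overall dilution factor = 7.5 × 25.545 = 191.59
Final = 7.50 mM / 191.59 = 0.03915 mM = 3.91 × 10^4 nM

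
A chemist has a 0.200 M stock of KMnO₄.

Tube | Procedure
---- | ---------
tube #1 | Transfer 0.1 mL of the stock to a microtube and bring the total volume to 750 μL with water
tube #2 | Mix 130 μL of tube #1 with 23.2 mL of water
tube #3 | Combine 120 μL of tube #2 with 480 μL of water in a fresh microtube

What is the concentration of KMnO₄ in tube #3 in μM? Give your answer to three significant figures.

Step 1: 0.1 mL brought to 750 μL → factor 0.75/0.1 = 7.5
Step 2: 130 μL + 23.2 mL = 23330 μL total → factor 23330/130 = 179.46
Step 3: 120 μL + 480 μL = 600 μL total → factor 600/120 = 5
Overall dilution factor = 7.5 × 179.46 × 5 = 6729.8
Final = 0.200 M / 6729.8 = 2.972 × 10^-5 M = 29.7 μM

29.7 μM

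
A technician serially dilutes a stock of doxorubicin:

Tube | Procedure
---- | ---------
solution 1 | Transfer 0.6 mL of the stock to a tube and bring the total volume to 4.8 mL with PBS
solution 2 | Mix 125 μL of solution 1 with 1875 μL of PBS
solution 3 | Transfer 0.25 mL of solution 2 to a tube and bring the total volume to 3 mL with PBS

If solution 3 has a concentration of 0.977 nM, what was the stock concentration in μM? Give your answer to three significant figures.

1.50 μM

Step 1: 0.6 mL brought to 4.8 mL → factor 4.8/0.6 = 8
Step 2: 125 μL + 1875 μL = 2000 μL total → factor 2000/125 = 16
Step 3: 0.25 mL brought to 3 mL → factor 3/0.25 = 12
Overall dilution factor = 8 × 16 × 12 = 1536
Stock = 0.977 nM × 1536 = 1501 nM = 1.50 μM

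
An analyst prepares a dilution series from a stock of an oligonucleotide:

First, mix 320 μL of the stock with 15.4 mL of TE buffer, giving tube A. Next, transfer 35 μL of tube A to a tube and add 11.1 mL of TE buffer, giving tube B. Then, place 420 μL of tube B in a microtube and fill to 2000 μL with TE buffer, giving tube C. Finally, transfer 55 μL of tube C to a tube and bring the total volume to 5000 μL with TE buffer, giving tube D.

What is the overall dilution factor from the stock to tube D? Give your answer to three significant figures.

6.77 × 10^6

Step 1: 320 μL + 15.4 mL = 15720 μL total → factor 15720/320 = 49.125
Step 2: 35 μL + 11.1 mL = 11135 μL total → factor 11135/35 = 318.14
Step 3: 420 μL brought to 2000 μL → factor 2000/420 = 4.7619
Step 4: 55 μL brought to 5000 μL → factor 5000/55 = 90.909
Overall dilution factor = 49.125 × 318.14 × 4.7619 × 90.909 = 6.7657 × 10^6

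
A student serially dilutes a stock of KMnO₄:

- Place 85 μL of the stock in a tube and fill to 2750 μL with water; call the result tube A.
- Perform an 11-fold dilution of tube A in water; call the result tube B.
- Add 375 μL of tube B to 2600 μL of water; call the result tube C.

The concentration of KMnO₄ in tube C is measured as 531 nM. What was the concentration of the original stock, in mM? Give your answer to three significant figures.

Step 1: 85 μL brought to 2750 μL → factor 2750/85 = 32.353
Step 2: 11-fold → factor 11
Step 3: 375 μL + 2600 μL = 2975 μL total → factor 2975/375 = 7.9333
Overall dilution factor = 32.353 × 11 × 7.9333 = 2823.3
Stock = 531 nM × 2823.3 = 1.499 × 10^6 nM = 1.50 mM

1.50 mM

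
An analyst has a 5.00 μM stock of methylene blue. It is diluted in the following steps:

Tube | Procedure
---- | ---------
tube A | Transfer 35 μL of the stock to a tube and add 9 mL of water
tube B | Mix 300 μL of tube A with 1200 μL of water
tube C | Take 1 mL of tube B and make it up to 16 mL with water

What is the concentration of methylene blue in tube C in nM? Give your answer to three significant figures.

Step 1: 35 μL + 9 mL = 9035 μL total → factor 9035/35 = 258.14
Step 2: 300 μL + 1200 μL = 1500 μL total → factor 1500/300 = 5
Step 3: 1 mL brought to 16 mL → factor 16/1 = 16
Overall dilution factor = 258.14 × 5 × 16 = 20651
Final = 5.00 μM / 20651 = 0.0002421 μM = 0.242 nM

0.242 nM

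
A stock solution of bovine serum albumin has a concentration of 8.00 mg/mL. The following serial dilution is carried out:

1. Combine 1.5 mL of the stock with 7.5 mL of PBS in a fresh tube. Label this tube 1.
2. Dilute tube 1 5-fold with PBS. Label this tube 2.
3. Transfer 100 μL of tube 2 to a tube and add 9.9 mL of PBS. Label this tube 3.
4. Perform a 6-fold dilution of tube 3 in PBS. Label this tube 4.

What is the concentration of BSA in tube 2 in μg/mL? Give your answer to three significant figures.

267 μg/mL

Step 1: 1.5 mL + 7.5 mL = 9 mL total → factor 9/1.5 = 6
Step 2: 5-fold → factor 5
Dilution factor through tube 2 = 6 × 5 = 30
[tube 2] = 8.00 mg/mL / 30 = 0.2667 mg/mL = 267 μg/mL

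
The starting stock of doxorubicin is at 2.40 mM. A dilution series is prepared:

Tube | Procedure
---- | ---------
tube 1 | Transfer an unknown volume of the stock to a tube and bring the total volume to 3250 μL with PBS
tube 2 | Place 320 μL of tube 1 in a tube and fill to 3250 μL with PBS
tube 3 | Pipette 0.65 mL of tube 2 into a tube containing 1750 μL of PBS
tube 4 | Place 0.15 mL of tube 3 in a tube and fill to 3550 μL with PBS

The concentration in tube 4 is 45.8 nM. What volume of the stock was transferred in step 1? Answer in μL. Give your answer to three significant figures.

Step 1: v brought to 3250 μL → factor = 3250 μL/v
Step 2: 320 μL brought to 3250 μL → factor 3250/320 = 10.156
Step 3: 0.65 mL + 1750 μL = 2.4 mL total → factor 2.4/0.65 = 3.6923
Step 4: 0.15 mL brought to 3550 μL → factor 3.55/0.15 = 23.667
Product of known-step factors = 887.5
Overall factor = 2.40 mM / (45.8 nM) = 52402
Step-1 factor = 52402 / 887.5 = 59.044
v = 3250 μL / 59.044 = 55.0 μL

55.0 μL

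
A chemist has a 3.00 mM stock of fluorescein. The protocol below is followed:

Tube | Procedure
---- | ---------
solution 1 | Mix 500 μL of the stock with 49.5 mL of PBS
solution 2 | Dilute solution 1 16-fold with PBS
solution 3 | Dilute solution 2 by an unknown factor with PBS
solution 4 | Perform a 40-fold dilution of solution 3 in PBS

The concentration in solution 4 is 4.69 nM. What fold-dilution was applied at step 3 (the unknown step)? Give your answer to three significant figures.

9.99-fold

Step 1: 500 μL + 49.5 mL = 50000 μL total → factor 50000/500 = 100
Step 2: 16-fold → factor 16
Step 3: unknown factor x
Step 4: 40-fold → factor 40
Product of known-step factors = 64000
Overall factor = 3.00 mM / (4.69 nM) = 6.3966 × 10^5
x = 6.3966 × 10^5 / 64000 = 9.99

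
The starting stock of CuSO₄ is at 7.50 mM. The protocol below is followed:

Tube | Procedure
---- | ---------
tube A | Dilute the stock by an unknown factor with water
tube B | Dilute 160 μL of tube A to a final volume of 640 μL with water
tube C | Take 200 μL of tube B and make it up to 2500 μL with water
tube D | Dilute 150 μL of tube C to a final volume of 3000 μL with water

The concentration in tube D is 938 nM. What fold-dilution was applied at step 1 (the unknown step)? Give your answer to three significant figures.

Step 1: unknown factor x
Step 2: 160 μL brought to 640 μL → factor 640/160 = 4
Step 3: 200 μL brought to 2500 μL → factor 2500/200 = 12.5
Step 4: 150 μL brought to 3000 μL → factor 3000/150 = 20
Product of known-step factors = 1000
Overall factor = 7.50 mM / (938 nM) = 7995.7
x = 7995.7 / 1000 = 8.00

8.00-fold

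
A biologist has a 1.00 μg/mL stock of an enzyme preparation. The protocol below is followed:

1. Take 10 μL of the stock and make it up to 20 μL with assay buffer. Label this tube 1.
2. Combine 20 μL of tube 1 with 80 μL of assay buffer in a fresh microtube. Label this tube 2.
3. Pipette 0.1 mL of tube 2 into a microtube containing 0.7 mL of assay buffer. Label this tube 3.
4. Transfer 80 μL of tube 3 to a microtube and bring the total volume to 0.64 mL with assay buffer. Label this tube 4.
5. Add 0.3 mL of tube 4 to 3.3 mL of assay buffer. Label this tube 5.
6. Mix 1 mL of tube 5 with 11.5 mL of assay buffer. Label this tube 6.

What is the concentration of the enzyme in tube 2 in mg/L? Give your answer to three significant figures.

0.100 mg/L

Step 1: 10 μL brought to 20 μL → factor 20/10 = 2
Step 2: 20 μL + 80 μL = 100 μL total → factor 100/20 = 5
Dilution factor through tube 2 = 2 × 5 = 10
[tube 2] = 1.00 μg/mL / 10 = 0.1000 μg/mL = 0.100 mg/L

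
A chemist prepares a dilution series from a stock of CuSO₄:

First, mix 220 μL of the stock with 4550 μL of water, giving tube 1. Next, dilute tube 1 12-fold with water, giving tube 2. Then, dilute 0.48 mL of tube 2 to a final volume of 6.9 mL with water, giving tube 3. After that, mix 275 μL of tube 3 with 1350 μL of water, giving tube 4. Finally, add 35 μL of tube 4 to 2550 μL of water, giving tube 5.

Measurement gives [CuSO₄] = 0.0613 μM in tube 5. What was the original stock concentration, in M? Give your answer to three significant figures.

0.100 M

Step 1: 220 μL + 4550 μL = 4770 μL total → factor 4770/220 = 21.682
Step 2: 12-fold → factor 12
Step 3: 0.48 mL brought to 6.9 mL → factor 6.9/0.48 = 14.375
Step 4: 275 μL + 1350 μL = 1625 μL total → factor 1625/275 = 5.9091
Step 5: 35 μL + 2550 μL = 2585 μL total → factor 2585/35 = 73.857
Overall dilution factor = 21.682 × 12 × 14.375 × 5.9091 × 73.857 = 1.6323 × 10^6
Stock = 0.0613 μM × 1.6323 × 10^6 = 1.001 × 10^5 μM = 0.100 M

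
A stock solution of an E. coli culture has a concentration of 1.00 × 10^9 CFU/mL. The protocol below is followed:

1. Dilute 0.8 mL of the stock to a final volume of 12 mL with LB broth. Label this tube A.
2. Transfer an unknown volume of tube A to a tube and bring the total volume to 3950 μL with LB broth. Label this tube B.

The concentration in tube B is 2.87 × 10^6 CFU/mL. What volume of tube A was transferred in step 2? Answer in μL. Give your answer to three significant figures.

Step 1: 0.8 mL brought to 12 mL → factor 12/0.8 = 15
Step 2: v brought to 3950 μL → factor = 3950 μL/v
Product of known-step factors = 15
Overall factor = 1.00 × 10^9 CFU/mL / (2.87 × 10^6 CFU/mL) = 348.43
Step-2 factor = 348.43 / 15 = 23.229
v = 3950 μL / 23.229 = 170 μL

170 μL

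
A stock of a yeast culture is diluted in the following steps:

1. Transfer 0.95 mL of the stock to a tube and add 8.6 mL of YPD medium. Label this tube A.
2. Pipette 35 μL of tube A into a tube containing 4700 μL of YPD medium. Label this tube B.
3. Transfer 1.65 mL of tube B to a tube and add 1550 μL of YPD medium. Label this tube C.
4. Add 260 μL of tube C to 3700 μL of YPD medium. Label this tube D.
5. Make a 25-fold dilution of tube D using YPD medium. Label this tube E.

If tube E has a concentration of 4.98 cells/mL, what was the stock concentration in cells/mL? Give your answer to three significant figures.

5.00 × 10^6 cells/mL

Step 1: 0.95 mL + 8.6 mL = 9.55 mL total → factor 9.55/0.95 = 10.053
Step 2: 35 μL + 4700 μL = 4735 μL total → factor 4735/35 = 135.29
Step 3: 1.65 mL + 1550 μL = 3.2 mL total → factor 3.2/1.65 = 1.9394
Step 4: 260 μL + 3700 μL = 3960 μL total → factor 3960/260 = 15.231
Step 5: 25-fold → factor 25
Overall dilution factor = 10.053 × 135.29 × 1.9394 × 15.231 × 25 = 1.0043 × 10^6
Stock = 4.98 cells/mL × 1.0043 × 10^6 = 5.00 × 10^6 cells/mL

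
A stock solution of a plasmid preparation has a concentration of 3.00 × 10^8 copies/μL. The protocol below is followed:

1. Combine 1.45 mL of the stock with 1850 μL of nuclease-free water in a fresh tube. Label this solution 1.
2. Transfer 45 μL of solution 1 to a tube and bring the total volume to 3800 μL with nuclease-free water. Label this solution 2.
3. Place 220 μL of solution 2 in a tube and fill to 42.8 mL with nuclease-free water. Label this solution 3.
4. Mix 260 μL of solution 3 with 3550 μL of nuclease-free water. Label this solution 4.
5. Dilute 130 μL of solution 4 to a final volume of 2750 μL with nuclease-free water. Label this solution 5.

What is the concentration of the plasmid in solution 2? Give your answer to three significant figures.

1.56 × 10^6 copies/μL

Step 1: 1.45 mL + 1850 μL = 3.3 mL total → factor 3.3/1.45 = 2.2759
Step 2: 45 μL brought to 3800 μL → factor 3800/45 = 84.444
Dilution factor through solution 2 = 2.2759 × 84.444 = 192.18
[solution 2] = 3.00 × 10^8 copies/μL / 192.18 = 1.56 × 10^6 copies/μL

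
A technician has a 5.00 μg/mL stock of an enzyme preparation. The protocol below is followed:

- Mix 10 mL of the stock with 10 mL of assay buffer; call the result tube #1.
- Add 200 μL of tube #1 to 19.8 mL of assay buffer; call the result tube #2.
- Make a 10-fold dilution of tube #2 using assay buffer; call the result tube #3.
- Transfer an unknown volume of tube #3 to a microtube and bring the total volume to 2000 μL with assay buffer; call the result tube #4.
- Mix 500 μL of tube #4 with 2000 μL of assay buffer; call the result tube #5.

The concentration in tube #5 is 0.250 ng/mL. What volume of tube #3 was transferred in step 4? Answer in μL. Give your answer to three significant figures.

Step 1: 10 mL + 10 mL = 20 mL total → factor 20/10 = 2
Step 2: 200 μL + 19.8 mL = 20000 μL total → factor 20000/200 = 100
Step 3: 10-fold → factor 10
Step 4: v brought to 2000 μL → factor = 2000 μL/v
Step 5: 500 μL + 2000 μL = 2500 μL total → factor 2500/500 = 5
Product of known-step factors = 10000
Overall factor = 5.00 μg/mL / (0.250 ng/mL) = 20000
Step-4 factor = 20000 / 10000 = 2
v = 2000 μL / 2 = 1.00 × 10^3 μL

1.00 × 10^3 μL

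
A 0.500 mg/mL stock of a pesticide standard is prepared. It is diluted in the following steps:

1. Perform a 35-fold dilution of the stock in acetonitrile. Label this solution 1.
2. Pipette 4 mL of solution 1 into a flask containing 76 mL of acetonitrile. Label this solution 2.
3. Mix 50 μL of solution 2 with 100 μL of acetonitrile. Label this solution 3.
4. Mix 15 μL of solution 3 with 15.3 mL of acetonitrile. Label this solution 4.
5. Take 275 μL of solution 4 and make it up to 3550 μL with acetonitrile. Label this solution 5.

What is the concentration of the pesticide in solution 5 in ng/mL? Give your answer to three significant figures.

0.0181 ng/mL

Step 1: 35-fold → factor 35
Step 2: 4 mL + 76 mL = 80 mL total → factor 80/4 = 20
Step 3: 50 μL + 100 μL = 150 μL total → factor 150/50 = 3
Step 4: 15 μL + 15.3 mL = 15315 μL total → factor 15315/15 = 1021
Step 5: 275 μL brought to 3550 μL → factor 3550/275 = 12.909
Overall dilution factor = 35 × 20 × 3 × 1021 × 12.909 = 2.7678 × 10^7
Final = 0.500 mg/mL / 2.7678 × 10^7 = 1.806 × 10^-8 mg/mL = 0.0181 ng/mL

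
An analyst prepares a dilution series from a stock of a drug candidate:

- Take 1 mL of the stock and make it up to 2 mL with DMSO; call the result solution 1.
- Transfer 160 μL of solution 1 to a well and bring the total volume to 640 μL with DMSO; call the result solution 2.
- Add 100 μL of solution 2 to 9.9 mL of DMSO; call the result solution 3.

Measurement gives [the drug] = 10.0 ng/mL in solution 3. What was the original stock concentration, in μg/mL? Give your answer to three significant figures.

Step 1: 1 mL brought to 2 mL → factor 2/1 = 2
Step 2: 160 μL brought to 640 μL → factor 640/160 = 4
Step 3: 100 μL + 9.9 mL = 10000 μL total → factor 10000/100 = 100
Overall dilution factor = 2 × 4 × 100 = 800
Stock = 10.0 ng/mL × 800 = 8000 ng/mL = 8.00 μg/mL

8.00 μg/mL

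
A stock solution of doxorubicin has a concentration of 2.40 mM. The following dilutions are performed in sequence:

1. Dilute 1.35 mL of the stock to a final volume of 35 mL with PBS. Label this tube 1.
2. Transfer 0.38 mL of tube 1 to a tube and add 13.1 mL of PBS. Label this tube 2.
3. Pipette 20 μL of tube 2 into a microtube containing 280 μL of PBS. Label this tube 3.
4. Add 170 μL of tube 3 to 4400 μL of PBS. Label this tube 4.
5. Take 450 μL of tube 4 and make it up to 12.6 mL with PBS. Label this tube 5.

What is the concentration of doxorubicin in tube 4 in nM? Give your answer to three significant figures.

Step 1: 1.35 mL brought to 35 mL → factor 35/1.35 = 25.926
Step 2: 0.38 mL + 13.1 mL = 13.48 mL total → factor 13.48/0.38 = 35.474
Step 3: 20 μL + 280 μL = 300 μL total → factor 300/20 = 15
Step 4: 170 μL + 4400 μL = 4570 μL total → factor 4570/170 = 26.882
Dilution factor through tube 4 = 25.926 × 35.474 × 15 × 26.882 = 3.7085 × 10^5
[tube 4] = 2.40 mM / 3.7085 × 10^5 = 6.472 × 10^-6 mM = 6.47 nM

6.47 nM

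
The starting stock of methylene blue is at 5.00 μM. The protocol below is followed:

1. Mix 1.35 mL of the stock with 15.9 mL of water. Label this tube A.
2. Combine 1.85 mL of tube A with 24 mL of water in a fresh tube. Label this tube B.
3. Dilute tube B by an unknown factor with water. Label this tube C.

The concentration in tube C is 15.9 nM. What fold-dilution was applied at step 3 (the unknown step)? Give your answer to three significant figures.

1.76-fold

Step 1: 1.35 mL + 15.9 mL = 17.25 mL total → factor 17.25/1.35 = 12.778
Step 2: 1.85 mL + 24 mL = 25.85 mL total → factor 25.85/1.85 = 13.973
Step 3: unknown factor x
Product of known-step factors = 178.54
Overall factor = 5.00 μM / (15.9 nM) = 314.47
x = 314.47 / 178.54 = 1.76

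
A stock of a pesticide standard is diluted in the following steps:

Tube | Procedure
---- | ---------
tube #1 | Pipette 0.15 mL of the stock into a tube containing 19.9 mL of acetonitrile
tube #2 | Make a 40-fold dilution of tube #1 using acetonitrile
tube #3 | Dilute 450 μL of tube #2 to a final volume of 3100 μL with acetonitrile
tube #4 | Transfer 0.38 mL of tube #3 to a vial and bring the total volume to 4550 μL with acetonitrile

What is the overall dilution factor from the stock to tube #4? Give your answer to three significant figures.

4.41 × 10^5

Step 1: 0.15 mL + 19.9 mL = 20.05 mL total → factor 20.05/0.15 = 133.67
Step 2: 40-fold → factor 40
Step 3: 450 μL brought to 3100 μL → factor 3100/450 = 6.8889
Step 4: 0.38 mL brought to 4550 μL → factor 4.55/0.38 = 11.974
Overall dilution factor = 133.67 × 40 × 6.8889 × 11.974 = 4.4102 × 10^5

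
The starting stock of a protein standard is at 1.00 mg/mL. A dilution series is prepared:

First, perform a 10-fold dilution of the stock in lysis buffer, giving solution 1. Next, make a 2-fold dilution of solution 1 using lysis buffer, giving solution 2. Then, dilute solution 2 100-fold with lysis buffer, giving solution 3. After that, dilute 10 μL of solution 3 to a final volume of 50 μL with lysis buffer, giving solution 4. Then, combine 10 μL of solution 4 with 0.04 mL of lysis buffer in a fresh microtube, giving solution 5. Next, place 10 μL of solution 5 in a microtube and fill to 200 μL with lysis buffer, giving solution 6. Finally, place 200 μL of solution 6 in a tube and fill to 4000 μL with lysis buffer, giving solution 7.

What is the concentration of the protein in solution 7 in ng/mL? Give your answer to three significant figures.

Step 1: 10-fold → factor 10
Step 2: 2-fold → factor 2
Step 3: 100-fold → factor 100
Step 4: 10 μL brought to 50 μL → factor 50/10 = 5
Step 5: 10 μL + 0.04 mL = 50 μL total → factor 50/10 = 5
Step 6: 10 μL brought to 200 μL → factor 200/10 = 20
Step 7: 200 μL brought to 4000 μL → factor 4000/200 = 20
Overall dilution factor = 10 × 2 × 100 × 5 × 5 × 20 × 20 = 2 × 10^7
Final = 1.00 mg/mL / 2 × 10^7 = 5.000 × 10^-8 mg/mL = 0.0500 ng/mL

0.0500 ng/mL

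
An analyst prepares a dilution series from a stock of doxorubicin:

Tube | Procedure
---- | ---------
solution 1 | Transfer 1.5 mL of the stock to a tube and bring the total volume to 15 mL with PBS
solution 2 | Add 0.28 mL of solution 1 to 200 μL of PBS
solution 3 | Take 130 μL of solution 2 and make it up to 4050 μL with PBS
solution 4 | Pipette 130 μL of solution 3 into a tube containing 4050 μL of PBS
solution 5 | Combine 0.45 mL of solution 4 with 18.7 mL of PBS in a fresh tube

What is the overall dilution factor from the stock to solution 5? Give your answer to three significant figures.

7.31 × 10^5

Step 1: 1.5 mL brought to 15 mL → factor 15/1.5 = 10
Step 2: 0.28 mL + 200 μL = 0.48 mL total → factor 0.48/0.28 = 1.7143
Step 3: 130 μL brought to 4050 μL → factor 4050/130 = 31.154
Step 4: 130 μL + 4050 μL = 4180 μL total → factor 4180/130 = 32.154
Step 5: 0.45 mL + 18.7 mL = 19.15 mL total → factor 19.15/0.45 = 42.556
Overall dilution factor = 10 × 1.7143 × 31.154 × 32.154 × 42.556 = 7.3078 × 10^5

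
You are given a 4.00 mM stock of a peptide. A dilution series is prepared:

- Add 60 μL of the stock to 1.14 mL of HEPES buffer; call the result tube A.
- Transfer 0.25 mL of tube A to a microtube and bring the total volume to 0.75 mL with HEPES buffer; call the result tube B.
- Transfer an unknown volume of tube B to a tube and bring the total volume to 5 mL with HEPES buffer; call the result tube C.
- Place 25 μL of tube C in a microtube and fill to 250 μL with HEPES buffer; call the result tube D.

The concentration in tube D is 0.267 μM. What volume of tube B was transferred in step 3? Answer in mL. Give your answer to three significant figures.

0.200 mL

Step 1: 60 μL + 1.14 mL = 1200 μL total → factor 1200/60 = 20
Step 2: 0.25 mL brought to 0.75 mL → factor 0.75/0.25 = 3
Step 3: v brought to 5 mL → factor = 5 mL/v
Step 4: 25 μL brought to 250 μL → factor 250/25 = 10
Product of known-step factors = 600
Overall factor = 4.00 mM / (0.267 μM) = 14981
Step-3 factor = 14981 / 600 = 24.969
v = 5 mL / 24.969 = 0.200 mL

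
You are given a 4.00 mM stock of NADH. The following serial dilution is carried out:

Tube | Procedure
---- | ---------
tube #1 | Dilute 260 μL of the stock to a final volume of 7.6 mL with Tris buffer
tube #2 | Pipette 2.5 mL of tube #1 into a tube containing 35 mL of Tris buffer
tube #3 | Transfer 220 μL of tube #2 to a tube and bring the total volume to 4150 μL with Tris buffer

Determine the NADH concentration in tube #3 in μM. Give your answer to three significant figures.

0.484 μM

Step 1: 260 μL brought to 7.6 mL → factor 7600/260 = 29.231
Step 2: 2.5 mL + 35 mL = 37.5 mL total → factor 37.5/2.5 = 15
Step 3: 220 μL brought to 4150 μL → factor 4150/220 = 18.864
Overall dilution factor = 29.231 × 15 × 18.864 = 8271
Final = 4.00 mM / 8271 = 0.0004836 mM = 0.484 μM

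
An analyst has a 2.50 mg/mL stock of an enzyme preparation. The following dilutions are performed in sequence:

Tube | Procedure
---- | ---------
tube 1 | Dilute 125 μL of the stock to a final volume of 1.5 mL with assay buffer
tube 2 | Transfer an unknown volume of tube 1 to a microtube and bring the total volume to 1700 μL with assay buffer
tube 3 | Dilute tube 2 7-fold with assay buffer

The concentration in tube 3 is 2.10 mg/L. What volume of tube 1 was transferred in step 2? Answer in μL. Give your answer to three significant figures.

120 μL

Step 1: 125 μL brought to 1.5 mL → factor 1500/125 = 12
Step 2: v brought to 1700 μL → factor = 1700 μL/v
Step 3: 7-fold → factor 7
Product of known-step factors = 84
Overall factor = 2.50 mg/mL / (2.10 mg/L) = 1190.5
Step-2 factor = 1190.5 / 84 = 14.172
v = 1700 μL / 14.172 = 120 μL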